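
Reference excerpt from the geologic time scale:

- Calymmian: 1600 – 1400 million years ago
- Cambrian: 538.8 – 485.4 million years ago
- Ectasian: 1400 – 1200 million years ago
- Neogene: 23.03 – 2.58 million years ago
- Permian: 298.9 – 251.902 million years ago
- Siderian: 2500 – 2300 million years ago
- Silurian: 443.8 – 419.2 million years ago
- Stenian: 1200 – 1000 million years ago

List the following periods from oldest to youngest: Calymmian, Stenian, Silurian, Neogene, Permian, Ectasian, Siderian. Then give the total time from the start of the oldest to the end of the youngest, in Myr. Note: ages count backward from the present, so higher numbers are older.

Start ages (Ma): Siderian 2500, Calymmian 1600, Ectasian 1400, Stenian 1200, Silurian 443.8, Permian 298.9, Neogene 23.03.
Ordered oldest to youngest: Siderian, Calymmian, Ectasian, Stenian, Silurian, Permian, Neogene.
Span = 2500 − 2.58 = 2497.42 Myr.

Siderian → Calymmian → Ectasian → Stenian → Silurian → Permian → Neogene; total span 2497.42 Myr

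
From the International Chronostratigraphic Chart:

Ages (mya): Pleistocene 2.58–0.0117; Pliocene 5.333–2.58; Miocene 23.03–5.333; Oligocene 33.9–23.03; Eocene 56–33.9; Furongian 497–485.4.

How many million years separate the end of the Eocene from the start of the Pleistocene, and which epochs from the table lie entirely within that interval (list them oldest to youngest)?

31.32 million years; Oligocene, Miocene, Pliocene

End of Eocene = 33.9 Ma; start of Pleistocene = 2.58 Ma.
Gap = 33.9 − 2.58 = 31.32 Myr.
Epochs wholly inside 33.9–2.58 Ma: Oligocene (33.9–23.03), Miocene (23.03–5.333), Pliocene (5.333–2.58).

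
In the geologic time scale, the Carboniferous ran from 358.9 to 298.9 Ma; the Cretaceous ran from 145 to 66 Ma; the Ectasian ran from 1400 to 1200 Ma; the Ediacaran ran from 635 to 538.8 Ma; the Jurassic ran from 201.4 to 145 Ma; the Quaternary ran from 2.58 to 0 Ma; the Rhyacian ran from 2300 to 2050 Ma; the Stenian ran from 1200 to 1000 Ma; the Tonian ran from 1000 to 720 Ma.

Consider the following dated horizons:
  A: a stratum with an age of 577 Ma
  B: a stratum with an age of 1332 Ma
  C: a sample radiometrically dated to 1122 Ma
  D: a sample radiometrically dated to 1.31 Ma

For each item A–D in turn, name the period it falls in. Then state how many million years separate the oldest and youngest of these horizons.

Match each age against the start–end ranges in the excerpt: A = 577 Ma → Ediacaran (635–538.8); B = 1332 Ma → Ectasian (1400–1200); C = 1122 Ma → Stenian (1200–1000); D = 1.31 Ma → Quaternary (2.58–0).
The largest age is 1332 Ma and the smallest is 1.31 Ma; their difference is 1330.69 Myr.

A — Ediacaran; B — Ectasian; C — Stenian; D — Quaternary; span 1330.69 million years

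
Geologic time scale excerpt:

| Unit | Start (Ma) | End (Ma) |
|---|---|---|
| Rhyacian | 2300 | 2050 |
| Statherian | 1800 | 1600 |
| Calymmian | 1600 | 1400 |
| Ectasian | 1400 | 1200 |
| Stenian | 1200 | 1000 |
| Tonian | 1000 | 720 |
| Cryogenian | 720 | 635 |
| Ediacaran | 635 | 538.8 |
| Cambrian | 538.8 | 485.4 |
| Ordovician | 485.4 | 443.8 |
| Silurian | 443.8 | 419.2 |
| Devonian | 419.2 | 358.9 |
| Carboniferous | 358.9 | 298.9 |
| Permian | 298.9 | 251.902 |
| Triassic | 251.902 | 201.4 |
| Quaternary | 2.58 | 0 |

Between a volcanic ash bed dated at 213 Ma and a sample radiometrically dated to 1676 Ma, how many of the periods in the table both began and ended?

12

1676 Ma sits inside the Statherian (1800–1600) and 213 Ma inside the Triassic (251.902–201.4); neither of those is wholly between the two dates.
The listed periods lying completely between them are Calymmian, Ectasian, Stenian, Tonian, Cryogenian, Ediacaran, Cambrian, Ordovician, Silurian, Devonian, Carboniferous, Permian — 12 in all.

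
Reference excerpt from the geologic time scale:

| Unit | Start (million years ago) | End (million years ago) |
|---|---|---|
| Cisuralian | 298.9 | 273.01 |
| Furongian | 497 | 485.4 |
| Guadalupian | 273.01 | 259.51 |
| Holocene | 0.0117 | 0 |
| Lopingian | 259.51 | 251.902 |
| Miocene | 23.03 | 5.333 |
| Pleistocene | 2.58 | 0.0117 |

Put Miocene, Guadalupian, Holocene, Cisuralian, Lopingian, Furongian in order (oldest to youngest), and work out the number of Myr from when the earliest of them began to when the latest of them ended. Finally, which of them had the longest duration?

Furongian → Cisuralian → Guadalupian → Lopingian → Miocene → Holocene; total span 497 Myr; longest is Cisuralian

Start ages (Ma): Furongian 497, Cisuralian 298.9, Guadalupian 273.01, Lopingian 259.51, Miocene 23.03, Holocene 0.0117.
Ordered oldest to youngest: Furongian, Cisuralian, Guadalupian, Lopingian, Miocene, Holocene.
Span = 497 − 0 = 497 Myr.
Durations: Lopingian 7.608, Cisuralian 25.89, Holocene 0.0117, Furongian 11.6, Guadalupian 13.5, Miocene 17.697 → longest is Cisuralian (25.89 Myr).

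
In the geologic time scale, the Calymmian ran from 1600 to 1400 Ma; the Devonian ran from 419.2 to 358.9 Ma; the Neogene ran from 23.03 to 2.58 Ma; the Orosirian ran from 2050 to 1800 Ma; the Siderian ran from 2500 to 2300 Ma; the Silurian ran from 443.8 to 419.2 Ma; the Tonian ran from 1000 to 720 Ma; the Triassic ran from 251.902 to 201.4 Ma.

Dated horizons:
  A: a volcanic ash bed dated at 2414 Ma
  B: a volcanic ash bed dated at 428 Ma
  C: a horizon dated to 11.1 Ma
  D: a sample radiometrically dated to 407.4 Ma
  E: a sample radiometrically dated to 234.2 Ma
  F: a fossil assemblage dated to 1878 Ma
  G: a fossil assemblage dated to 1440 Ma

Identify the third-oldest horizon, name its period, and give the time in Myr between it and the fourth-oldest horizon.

G, in the Calymmian; 1012 million years to B

Larger Ma means older, so oldest first: A 2414 > F 1878 > G 1440 > B 428 > D 407.4 > E 234.2 > C 11.1.
Counting 3 along gives G (1440 Ma); the excerpt puts that inside the Calymmian, 1600–1400 Ma.
Next in line is B (428 Ma), and 1440 − 428 = 1012 Myr.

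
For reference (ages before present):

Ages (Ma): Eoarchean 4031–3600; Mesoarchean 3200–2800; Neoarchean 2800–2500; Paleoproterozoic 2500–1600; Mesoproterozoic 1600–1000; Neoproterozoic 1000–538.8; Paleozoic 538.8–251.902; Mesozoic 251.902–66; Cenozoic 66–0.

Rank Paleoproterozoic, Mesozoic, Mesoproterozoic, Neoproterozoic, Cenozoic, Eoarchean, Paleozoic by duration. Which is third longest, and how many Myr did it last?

Durations: Paleoproterozoic 900; Mesozoic 185.902; Mesoproterozoic 600; Neoproterozoic 461.2; Cenozoic 66; Eoarchean 431; Paleozoic 286.898 Myr.
Sorted longest-first: Paleoproterozoic (900), Mesoproterozoic (600), Neoproterozoic (461.2), Eoarchean (431), Paleozoic (286.898), Mesozoic (185.902), Cenozoic (66).
The third longest is Neoproterozoic at 461.2 Myr.

Neoproterozoic, 461.2 million years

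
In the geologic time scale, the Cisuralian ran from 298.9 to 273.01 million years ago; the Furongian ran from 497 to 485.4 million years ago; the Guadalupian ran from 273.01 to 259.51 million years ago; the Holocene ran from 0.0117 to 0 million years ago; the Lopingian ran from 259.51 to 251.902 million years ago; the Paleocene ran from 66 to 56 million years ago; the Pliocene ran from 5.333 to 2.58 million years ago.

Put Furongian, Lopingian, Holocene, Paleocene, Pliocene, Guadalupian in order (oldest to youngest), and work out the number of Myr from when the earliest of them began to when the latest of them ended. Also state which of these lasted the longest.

Start ages (Ma): Furongian 497, Guadalupian 273.01, Lopingian 259.51, Paleocene 66, Pliocene 5.333, Holocene 0.0117.
Ordered oldest to youngest: Furongian, Guadalupian, Lopingian, Paleocene, Pliocene, Holocene.
Span = 497 − 0 = 497 Myr.
Durations: Furongian 11.6, Paleocene 10, Guadalupian 13.5, Lopingian 7.608, Holocene 0.0117, Pliocene 2.753 → longest is Guadalupian (13.5 Myr).

Furongian, Guadalupian, Lopingian, Paleocene, Pliocene, Holocene; total span 497 Myr; longest is Guadalupian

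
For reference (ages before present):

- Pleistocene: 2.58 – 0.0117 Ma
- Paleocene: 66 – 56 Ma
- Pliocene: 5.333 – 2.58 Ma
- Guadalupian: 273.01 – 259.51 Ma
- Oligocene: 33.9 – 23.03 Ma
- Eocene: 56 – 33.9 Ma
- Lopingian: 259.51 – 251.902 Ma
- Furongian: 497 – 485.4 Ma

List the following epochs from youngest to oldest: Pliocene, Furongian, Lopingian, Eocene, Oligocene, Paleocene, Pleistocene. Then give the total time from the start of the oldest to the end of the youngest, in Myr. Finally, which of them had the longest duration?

Start ages (Ma): Furongian 497, Lopingian 259.51, Paleocene 66, Eocene 56, Oligocene 33.9, Pliocene 5.333, Pleistocene 2.58.
Ordered youngest to oldest: Pleistocene, Pliocene, Oligocene, Eocene, Paleocene, Lopingian, Furongian.
Span = 497 − 0.0117 = 496.9883 Myr.
Durations: Lopingian 7.608, Pliocene 2.753, Furongian 11.6, Pleistocene 2.5683, Oligocene 10.87, Eocene 22.1, Paleocene 10 → longest is Eocene (22.1 Myr).

Pleistocene → Pliocene → Oligocene → Eocene → Paleocene → Lopingian → Furongian; total span 496.9883 Myr; longest is Eocene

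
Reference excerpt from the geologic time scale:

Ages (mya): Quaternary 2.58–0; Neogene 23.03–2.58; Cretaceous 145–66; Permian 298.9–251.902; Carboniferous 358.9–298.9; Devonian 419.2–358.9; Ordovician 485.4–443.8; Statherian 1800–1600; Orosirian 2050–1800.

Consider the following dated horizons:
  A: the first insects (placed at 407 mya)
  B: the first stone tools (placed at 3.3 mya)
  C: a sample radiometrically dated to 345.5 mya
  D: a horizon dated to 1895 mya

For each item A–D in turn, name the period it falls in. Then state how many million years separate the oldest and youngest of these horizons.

A: 407 Ma lies in 419.2–358.9 Ma, so Devonian.
B: 3.3 Ma lies in 23.03–2.58 Ma, so Neogene.
C: 345.5 Ma lies in 358.9–298.9 Ma, so Carboniferous.
D: 1895 Ma lies in 2050–1800 Ma, so Orosirian.
Oldest = 1895 Ma, youngest = 3.3 Ma → span 1891.7 Myr.

A — Devonian; B — Neogene; C — Carboniferous; D — Orosirian; span 1891.7 million years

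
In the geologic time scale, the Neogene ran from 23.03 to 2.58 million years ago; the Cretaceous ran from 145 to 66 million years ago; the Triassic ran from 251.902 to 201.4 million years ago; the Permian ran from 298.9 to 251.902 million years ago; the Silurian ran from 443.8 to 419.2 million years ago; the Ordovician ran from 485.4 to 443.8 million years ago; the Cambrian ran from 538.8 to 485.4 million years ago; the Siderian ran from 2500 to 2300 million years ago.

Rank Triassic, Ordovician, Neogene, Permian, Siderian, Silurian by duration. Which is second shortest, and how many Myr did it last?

Durations: Triassic 50.502; Ordovician 41.6; Neogene 20.45; Permian 46.998; Siderian 200; Silurian 24.6 Myr.
Sorted shortest-first: Neogene (20.45), Silurian (24.6), Ordovician (41.6), Permian (46.998), Triassic (50.502), Siderian (200).
The second shortest is Silurian at 24.6 Myr.

Silurian, 24.6 million years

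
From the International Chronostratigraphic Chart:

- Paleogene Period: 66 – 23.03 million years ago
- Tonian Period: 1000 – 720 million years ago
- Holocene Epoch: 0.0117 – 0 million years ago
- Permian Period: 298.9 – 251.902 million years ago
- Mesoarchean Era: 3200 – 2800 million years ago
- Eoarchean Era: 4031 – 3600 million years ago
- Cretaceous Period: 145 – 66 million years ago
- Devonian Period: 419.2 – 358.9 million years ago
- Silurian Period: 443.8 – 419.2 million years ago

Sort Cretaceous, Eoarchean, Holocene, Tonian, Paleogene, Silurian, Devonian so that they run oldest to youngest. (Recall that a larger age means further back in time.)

Sorting by start age (descending Ma, since larger Ma = older): Eoarchean began 4031, Tonian began 1000, Silurian began 443.8, Devonian began 419.2, Cretaceous began 145, Paleogene began 66, Holocene began 0.0117.

Eoarchean, then Tonian, then Silurian, then Devonian, then Cretaceous, then Paleogene, then Holocene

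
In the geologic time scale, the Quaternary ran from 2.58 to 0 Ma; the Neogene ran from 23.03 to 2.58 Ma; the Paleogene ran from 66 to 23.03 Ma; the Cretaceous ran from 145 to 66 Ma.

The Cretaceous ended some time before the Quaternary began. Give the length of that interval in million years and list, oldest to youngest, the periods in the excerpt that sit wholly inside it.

63.42 million years; Paleogene, Neogene

The Cretaceous closes at 66 Ma and the Quaternary opens at 2.58 Ma, so the interval is 66 − 2.58 = 63.42 Myr.
A period fits inside if it starts at or after 66 Ma and ends at or before 2.58 Ma; oldest first that gives Paleogene, Neogene.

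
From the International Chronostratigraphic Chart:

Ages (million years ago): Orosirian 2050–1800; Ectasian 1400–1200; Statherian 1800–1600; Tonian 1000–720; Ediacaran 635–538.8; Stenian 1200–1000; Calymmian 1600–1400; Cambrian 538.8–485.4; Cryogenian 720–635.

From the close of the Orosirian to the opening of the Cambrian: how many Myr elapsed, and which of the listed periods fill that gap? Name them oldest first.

End of Orosirian = 1800 Ma; start of Cambrian = 538.8 Ma.
Gap = 1800 − 538.8 = 1261.2 Myr.
Periods wholly inside 1800–538.8 Ma: Statherian (1800–1600), Calymmian (1600–1400), Ectasian (1400–1200), Stenian (1200–1000), Tonian (1000–720), Cryogenian (720–635), Ediacaran (635–538.8).

1261.2 million years; Statherian, Calymmian, Ectasian, Stenian, Tonian, Cryogenian, Ediacaran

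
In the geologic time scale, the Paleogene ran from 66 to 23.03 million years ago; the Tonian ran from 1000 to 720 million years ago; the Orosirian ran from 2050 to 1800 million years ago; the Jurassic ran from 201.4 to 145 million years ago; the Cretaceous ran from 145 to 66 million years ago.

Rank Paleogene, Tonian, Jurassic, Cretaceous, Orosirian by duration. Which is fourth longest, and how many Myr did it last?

Durations: Paleogene 42.97; Tonian 280; Jurassic 56.4; Cretaceous 79; Orosirian 250 Myr.
Sorted longest-first: Tonian (280), Orosirian (250), Cretaceous (79), Jurassic (56.4), Paleogene (42.97).
The fourth longest is Jurassic at 56.4 Myr.

Jurassic, 56.4 million years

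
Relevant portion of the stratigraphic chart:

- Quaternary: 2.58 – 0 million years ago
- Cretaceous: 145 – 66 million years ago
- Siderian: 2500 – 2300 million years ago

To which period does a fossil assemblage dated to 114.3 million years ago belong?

114.3 Ma lies between 145 and 66 Ma, so it falls in the Cretaceous.

Cretaceous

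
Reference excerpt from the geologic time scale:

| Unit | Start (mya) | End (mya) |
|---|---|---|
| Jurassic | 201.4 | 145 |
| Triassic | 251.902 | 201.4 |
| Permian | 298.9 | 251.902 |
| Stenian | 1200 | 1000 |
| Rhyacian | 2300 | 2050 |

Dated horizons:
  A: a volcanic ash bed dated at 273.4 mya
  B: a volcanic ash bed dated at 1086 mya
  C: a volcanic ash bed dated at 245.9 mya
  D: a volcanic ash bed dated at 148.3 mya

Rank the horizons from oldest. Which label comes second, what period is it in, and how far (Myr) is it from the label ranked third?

A, in the Permian; 27.5 million years to C

Larger Ma means older, so oldest first: B 1086 > A 273.4 > C 245.9 > D 148.3.
Counting 2 along gives A (273.4 Ma); the excerpt puts that inside the Permian, 298.9–251.902 Ma.
Next in line is C (245.9 Ma), and 273.4 − 245.9 = 27.5 Myr.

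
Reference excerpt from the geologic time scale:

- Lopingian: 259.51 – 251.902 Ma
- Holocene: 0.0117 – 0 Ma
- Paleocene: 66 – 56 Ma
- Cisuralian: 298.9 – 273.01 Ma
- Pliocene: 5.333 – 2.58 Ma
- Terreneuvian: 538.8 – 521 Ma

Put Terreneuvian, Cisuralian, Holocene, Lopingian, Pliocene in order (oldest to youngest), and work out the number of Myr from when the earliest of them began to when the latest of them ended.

Terreneuvian, Cisuralian, Lopingian, Pliocene, Holocene; total span 538.8 Myr

Start ages (Ma): Terreneuvian 538.8, Cisuralian 298.9, Lopingian 259.51, Pliocene 5.333, Holocene 0.0117.
Ordered oldest to youngest: Terreneuvian, Cisuralian, Lopingian, Pliocene, Holocene.
Span = 538.8 − 0 = 538.8 Myr.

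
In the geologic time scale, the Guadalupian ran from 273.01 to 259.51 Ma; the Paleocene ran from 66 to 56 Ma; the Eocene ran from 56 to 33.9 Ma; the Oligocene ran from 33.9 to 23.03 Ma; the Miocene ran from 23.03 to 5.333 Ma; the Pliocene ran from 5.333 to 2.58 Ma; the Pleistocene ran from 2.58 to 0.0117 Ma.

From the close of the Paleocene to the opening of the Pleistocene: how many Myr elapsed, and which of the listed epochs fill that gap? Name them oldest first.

The Paleocene closes at 56 Ma and the Pleistocene opens at 2.58 Ma, so the interval is 56 − 2.58 = 53.42 Myr.
An epoch fits inside if it starts at or after 56 Ma and ends at or before 2.58 Ma; oldest first that gives Eocene, Oligocene, Miocene, Pliocene.

53.42 million years; Eocene, Oligocene, Miocene, Pliocene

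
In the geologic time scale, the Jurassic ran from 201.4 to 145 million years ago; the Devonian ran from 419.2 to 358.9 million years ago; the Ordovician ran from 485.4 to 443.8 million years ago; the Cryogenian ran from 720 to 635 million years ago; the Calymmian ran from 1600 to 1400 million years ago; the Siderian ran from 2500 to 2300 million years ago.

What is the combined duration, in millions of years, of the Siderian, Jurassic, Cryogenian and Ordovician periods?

383 million years

Duration is start − end for each: (2500 − 2300) + (201.4 − 145) + (720 − 635) + (485.4 − 443.8).
That is 200 + 56.4 + 85 + 41.6, which totals 383 million years.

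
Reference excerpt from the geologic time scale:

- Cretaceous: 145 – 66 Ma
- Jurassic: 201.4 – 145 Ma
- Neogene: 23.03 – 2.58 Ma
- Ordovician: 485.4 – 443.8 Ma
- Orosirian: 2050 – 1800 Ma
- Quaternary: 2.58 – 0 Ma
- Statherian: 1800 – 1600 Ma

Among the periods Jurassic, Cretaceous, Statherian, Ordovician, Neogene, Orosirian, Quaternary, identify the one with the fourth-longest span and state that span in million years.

Durations: Jurassic 56.4; Cretaceous 79; Statherian 200; Ordovician 41.6; Neogene 20.45; Orosirian 250; Quaternary 2.58 Myr.
Sorted longest-first: Orosirian (250), Statherian (200), Cretaceous (79), Jurassic (56.4), Ordovician (41.6), Neogene (20.45), Quaternary (2.58).
The fourth longest is Jurassic at 56.4 Myr.

Jurassic, 56.4 million years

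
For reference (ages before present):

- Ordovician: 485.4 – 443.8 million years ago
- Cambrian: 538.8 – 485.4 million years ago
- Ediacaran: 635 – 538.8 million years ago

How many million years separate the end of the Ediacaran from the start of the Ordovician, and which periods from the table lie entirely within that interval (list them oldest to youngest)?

End of Ediacaran = 538.8 Ma; start of Ordovician = 485.4 Ma.
Gap = 538.8 − 485.4 = 53.4 Myr.
Periods wholly inside 538.8–485.4 Ma: Cambrian (538.8–485.4).

53.4 million years; Cambrian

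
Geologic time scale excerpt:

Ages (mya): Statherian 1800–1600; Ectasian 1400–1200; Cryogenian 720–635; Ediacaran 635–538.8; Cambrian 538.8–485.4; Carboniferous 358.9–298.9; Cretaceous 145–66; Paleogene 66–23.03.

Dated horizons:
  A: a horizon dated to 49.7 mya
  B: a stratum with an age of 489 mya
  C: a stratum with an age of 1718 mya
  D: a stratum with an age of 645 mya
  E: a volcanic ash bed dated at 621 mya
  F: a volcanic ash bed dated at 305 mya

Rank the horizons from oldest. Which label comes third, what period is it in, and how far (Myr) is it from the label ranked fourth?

Larger Ma means older, so oldest first: C 1718 > D 645 > E 621 > B 489 > F 305 > A 49.7.
Counting 3 along gives E (621 Ma); the excerpt puts that inside the Ediacaran, 635–538.8 Ma.
Next in line is B (489 Ma), and 621 − 489 = 132 Myr.

E, in the Ediacaran; 132 million years to B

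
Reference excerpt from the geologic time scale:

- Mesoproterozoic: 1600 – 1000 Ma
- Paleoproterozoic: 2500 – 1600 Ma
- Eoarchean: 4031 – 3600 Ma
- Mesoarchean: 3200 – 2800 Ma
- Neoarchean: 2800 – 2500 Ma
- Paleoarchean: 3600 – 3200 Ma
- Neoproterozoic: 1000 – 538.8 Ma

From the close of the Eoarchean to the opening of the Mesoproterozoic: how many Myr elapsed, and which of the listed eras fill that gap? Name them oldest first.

2000 million years; Paleoarchean, Mesoarchean, Neoarchean, Paleoproterozoic

End of Eoarchean = 3600 Ma; start of Mesoproterozoic = 1600 Ma.
Gap = 3600 − 1600 = 2000 Myr.
Eras wholly inside 3600–1600 Ma: Paleoarchean (3600–3200), Mesoarchean (3200–2800), Neoarchean (2800–2500), Paleoproterozoic (2500–1600).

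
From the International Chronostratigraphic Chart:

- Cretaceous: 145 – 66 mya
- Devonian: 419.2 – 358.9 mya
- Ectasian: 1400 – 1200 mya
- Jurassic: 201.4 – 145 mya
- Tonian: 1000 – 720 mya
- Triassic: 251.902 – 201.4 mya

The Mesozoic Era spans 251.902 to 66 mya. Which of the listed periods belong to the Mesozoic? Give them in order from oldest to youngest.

Periods with both bounds inside 251.902–66 Ma: Triassic (251.902–201.4), Jurassic (201.4–145), Cretaceous (145–66).

Triassic, Jurassic, Cretaceous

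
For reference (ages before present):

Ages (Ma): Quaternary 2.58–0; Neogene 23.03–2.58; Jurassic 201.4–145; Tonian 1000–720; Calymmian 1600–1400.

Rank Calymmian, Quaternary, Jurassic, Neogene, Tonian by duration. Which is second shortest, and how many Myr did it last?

Start − end for each: Calymmian 1600 − 1400 = 200; Quaternary 2.58 − 0 = 2.58; Jurassic 201.4 − 145 = 56.4; Neogene 23.03 − 2.58 = 20.45; Tonian 1000 − 720 = 280.
Ranking these from shortest: Quaternary < Neogene < Jurassic < Calymmian < Tonian.
Position 2 in that ranking is Neogene, which lasted 20.45 Myr.

Neogene, 20.45 million years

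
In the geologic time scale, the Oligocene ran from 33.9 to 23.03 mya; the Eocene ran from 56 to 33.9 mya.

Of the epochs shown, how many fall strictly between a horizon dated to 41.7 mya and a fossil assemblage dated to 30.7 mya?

0

The older date is 41.7 Ma and the younger is 30.7 Ma.
No epoch both begins after 41.7 Ma and ends before 30.7 Ma, so the count is 0.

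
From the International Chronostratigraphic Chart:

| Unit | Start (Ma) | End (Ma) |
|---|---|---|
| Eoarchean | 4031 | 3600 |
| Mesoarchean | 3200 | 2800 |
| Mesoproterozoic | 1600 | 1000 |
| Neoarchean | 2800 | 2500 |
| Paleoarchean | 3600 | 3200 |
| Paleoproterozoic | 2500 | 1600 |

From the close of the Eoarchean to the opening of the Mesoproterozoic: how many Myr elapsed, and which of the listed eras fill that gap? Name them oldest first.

End of Eoarchean = 3600 Ma; start of Mesoproterozoic = 1600 Ma.
Gap = 3600 − 1600 = 2000 Myr.
Eras wholly inside 3600–1600 Ma: Paleoarchean (3600–3200), Mesoarchean (3200–2800), Neoarchean (2800–2500), Paleoproterozoic (2500–1600).

2000 million years; Paleoarchean, Mesoarchean, Neoarchean, Paleoproterozoic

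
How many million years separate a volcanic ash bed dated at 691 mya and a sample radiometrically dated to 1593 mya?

902 million years

1593 − 691 = 902 million years.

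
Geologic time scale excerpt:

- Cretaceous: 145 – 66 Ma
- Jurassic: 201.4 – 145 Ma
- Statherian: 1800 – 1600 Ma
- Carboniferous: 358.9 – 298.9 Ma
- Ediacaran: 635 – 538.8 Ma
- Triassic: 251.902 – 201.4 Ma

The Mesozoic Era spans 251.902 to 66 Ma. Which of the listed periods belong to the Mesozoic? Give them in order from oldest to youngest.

Triassic, Jurassic, Cretaceous

Periods with both bounds inside 251.902–66 Ma: Triassic (251.902–201.4), Jurassic (201.4–145), Cretaceous (145–66).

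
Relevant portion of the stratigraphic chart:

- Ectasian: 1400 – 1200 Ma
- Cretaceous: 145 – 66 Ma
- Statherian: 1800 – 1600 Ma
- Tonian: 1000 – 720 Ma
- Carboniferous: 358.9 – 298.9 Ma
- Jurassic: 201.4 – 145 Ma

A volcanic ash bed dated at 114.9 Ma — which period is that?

114.9 Ma lies between 145 and 66 Ma, so it falls in the Cretaceous.

Cretaceous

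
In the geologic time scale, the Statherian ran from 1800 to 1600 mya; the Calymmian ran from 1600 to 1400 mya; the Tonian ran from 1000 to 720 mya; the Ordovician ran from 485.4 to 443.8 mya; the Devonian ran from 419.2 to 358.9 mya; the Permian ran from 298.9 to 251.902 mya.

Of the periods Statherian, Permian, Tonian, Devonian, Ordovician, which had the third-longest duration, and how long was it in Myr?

Durations: Statherian 200; Permian 46.998; Tonian 280; Devonian 60.3; Ordovician 41.6 Myr.
Sorted longest-first: Tonian (280), Statherian (200), Devonian (60.3), Permian (46.998), Ordovician (41.6).
The third longest is Devonian at 60.3 Myr.

Devonian, 60.3 million years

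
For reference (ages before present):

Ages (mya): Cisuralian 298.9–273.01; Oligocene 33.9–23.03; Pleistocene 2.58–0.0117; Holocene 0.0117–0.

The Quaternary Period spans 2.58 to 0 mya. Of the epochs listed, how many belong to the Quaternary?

Epochs inside 2.58–0 Ma: Pleistocene, Holocene — 2 in total.

2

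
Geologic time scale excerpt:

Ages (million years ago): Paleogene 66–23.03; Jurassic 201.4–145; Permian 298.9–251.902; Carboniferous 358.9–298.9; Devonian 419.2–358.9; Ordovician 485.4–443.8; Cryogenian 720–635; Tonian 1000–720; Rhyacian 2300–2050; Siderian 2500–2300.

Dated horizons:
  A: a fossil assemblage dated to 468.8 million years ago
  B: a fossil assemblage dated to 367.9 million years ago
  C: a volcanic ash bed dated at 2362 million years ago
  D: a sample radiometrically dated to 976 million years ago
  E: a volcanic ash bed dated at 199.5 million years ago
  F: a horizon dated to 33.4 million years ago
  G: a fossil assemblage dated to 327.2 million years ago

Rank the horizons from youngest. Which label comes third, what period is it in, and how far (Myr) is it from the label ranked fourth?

G, in the Carboniferous; 40.7 million years to B

Sorted youngest-first by Ma: F (33.4), E (199.5), G (327.2), B (367.9), A (468.8), D (976), C (2362).
The third youngest is G at 327.2 Ma, which lies in 358.9–298.9 Ma: the Carboniferous.
The fourth youngest is B at 367.9 Ma; separation = |327.2 − 367.9| = 40.7 Myr.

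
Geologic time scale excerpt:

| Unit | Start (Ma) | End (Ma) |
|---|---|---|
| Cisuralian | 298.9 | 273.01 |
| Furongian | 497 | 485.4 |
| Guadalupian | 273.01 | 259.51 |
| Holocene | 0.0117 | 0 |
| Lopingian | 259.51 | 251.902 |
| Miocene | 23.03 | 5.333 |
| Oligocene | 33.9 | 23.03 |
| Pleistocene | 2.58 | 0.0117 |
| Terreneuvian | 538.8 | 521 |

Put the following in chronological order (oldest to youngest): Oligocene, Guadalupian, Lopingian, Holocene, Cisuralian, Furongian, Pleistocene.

Furongian, Cisuralian, Guadalupian, Lopingian, Oligocene, Pleistocene, Holocene

The oldest of these is Furongian (starts 497 Ma) and the youngest is Holocene (ends 0 Ma).
In between, by decreasing start age: Cisuralian (298.9), Guadalupian (273.01), Lopingian (259.51), Oligocene (33.9), Pleistocene (2.58).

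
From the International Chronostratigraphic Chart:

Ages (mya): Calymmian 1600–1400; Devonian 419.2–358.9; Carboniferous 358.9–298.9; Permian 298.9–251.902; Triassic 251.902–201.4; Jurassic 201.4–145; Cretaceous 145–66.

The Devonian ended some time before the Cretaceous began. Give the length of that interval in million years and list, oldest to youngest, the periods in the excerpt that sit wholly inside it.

The Devonian closes at 358.9 Ma and the Cretaceous opens at 145 Ma, so the interval is 358.9 − 145 = 213.9 Myr.
A period fits inside if it starts at or after 358.9 Ma and ends at or before 145 Ma; oldest first that gives Carboniferous, Permian, Triassic, Jurassic.

213.9 million years; Carboniferous, Permian, Triassic, Jurassic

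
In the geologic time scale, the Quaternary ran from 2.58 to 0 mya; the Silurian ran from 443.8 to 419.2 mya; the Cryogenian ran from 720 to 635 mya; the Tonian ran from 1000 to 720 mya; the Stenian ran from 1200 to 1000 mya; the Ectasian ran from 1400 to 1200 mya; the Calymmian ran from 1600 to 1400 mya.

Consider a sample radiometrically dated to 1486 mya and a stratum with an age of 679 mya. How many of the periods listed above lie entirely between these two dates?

3

1486 Ma sits inside the Calymmian (1600–1400) and 679 Ma inside the Cryogenian (720–635); neither of those is wholly between the two dates.
The listed periods lying completely between them are Ectasian, Stenian, Tonian — 3 in all.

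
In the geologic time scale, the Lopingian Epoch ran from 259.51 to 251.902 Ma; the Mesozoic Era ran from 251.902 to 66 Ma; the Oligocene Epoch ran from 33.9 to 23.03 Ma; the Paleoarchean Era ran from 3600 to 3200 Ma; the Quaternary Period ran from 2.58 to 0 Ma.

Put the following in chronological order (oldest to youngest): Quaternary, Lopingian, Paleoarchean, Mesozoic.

Sorting by start age (descending Ma, since larger Ma = older): Paleoarchean began 3600, Lopingian began 259.51, Mesozoic began 251.902, Quaternary began 2.58.

Paleoarchean, Lopingian, Mesozoic, Quaternary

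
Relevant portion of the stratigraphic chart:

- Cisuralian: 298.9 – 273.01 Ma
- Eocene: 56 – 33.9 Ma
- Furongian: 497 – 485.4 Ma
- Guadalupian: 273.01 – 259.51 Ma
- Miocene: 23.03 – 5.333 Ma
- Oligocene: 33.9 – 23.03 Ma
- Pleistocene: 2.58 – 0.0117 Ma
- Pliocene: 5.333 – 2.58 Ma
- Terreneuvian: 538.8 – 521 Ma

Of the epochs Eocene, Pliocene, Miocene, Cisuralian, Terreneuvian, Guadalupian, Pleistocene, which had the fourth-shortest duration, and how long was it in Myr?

Start − end for each: Eocene 56 − 33.9 = 22.1; Pliocene 5.333 − 2.58 = 2.753; Miocene 23.03 − 5.333 = 17.697; Cisuralian 298.9 − 273.01 = 25.89; Terreneuvian 538.8 − 521 = 17.8; Guadalupian 273.01 − 259.51 = 13.5; Pleistocene 2.58 − 0.0117 = 2.5683.
Ranking these from shortest: Pleistocene < Pliocene < Guadalupian < Miocene < Terreneuvian < Eocene < Cisuralian.
Position 4 in that ranking is Miocene, which lasted 17.697 Myr.

Miocene, 17.697 million years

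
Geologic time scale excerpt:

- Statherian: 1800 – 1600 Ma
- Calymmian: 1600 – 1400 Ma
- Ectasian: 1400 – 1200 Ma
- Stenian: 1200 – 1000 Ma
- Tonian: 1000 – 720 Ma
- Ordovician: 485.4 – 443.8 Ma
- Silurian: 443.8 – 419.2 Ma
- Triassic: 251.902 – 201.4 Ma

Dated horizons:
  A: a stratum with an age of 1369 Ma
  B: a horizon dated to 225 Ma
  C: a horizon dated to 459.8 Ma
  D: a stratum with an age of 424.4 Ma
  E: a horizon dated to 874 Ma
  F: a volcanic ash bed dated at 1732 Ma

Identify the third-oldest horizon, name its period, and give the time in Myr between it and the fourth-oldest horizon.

E, in the Tonian; 414.2 million years to C

Sorted oldest-first by Ma: F (1732), A (1369), E (874), C (459.8), D (424.4), B (225).
The third oldest is E at 874 Ma, which lies in 1000–720 Ma: the Tonian.
The fourth oldest is C at 459.8 Ma; separation = |874 − 459.8| = 414.2 Myr.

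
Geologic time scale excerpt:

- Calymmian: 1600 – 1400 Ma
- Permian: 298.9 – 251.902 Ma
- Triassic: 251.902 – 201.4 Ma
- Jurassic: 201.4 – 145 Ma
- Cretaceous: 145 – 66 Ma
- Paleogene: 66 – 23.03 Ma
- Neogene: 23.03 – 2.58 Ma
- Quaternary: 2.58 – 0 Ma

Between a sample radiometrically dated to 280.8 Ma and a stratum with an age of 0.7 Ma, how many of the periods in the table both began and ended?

The older date is 280.8 Ma and the younger is 0.7 Ma.
Periods with start < 280.8 and end > 0.7 Ma: Triassic (251.902–201.4), Jurassic (201.4–145), Cretaceous (145–66), Paleogene (66–23.03), Neogene (23.03–2.58).
That is 5 complete periods.

5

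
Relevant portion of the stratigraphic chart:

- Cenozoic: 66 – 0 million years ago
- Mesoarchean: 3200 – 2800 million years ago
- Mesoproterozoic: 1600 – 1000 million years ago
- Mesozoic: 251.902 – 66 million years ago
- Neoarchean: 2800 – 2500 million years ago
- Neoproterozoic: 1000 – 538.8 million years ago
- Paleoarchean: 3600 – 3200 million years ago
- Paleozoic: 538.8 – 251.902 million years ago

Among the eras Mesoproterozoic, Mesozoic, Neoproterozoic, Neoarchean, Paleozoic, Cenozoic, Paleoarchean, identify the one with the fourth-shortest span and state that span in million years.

Neoarchean, 300 million years

Start − end for each: Mesoproterozoic 1600 − 1000 = 600; Mesozoic 251.902 − 66 = 185.902; Neoproterozoic 1000 − 538.8 = 461.2; Neoarchean 2800 − 2500 = 300; Paleozoic 538.8 − 251.902 = 286.898; Cenozoic 66 − 0 = 66; Paleoarchean 3600 − 3200 = 400.
Ranking these from shortest: Cenozoic < Mesozoic < Paleozoic < Neoarchean < Paleoarchean < Neoproterozoic < Mesoproterozoic.
Position 4 in that ranking is Neoarchean, which lasted 300 Myr.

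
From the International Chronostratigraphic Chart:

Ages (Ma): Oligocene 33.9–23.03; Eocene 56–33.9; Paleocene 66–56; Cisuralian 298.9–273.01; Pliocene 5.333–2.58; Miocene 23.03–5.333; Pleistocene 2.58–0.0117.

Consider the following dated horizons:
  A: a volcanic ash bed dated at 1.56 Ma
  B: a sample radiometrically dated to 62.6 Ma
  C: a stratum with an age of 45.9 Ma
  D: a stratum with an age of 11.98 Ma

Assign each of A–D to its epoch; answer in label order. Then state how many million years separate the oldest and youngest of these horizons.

A — Pleistocene; B — Paleocene; C — Eocene; D — Miocene; span 61.04 million years

A: 1.56 Ma lies in 2.58–0.0117 Ma, so Pleistocene.
B: 62.6 Ma lies in 66–56 Ma, so Paleocene.
C: 45.9 Ma lies in 56–33.9 Ma, so Eocene.
D: 11.98 Ma lies in 23.03–5.333 Ma, so Miocene.
Oldest = 62.6 Ma, youngest = 1.56 Ma → span 61.04 Myr.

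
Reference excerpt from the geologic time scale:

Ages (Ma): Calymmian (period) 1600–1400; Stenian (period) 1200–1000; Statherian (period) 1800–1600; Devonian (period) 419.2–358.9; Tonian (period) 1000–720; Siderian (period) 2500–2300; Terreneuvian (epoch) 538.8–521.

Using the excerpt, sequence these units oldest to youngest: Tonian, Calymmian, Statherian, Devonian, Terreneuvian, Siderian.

Siderian, Statherian, Calymmian, Tonian, Terreneuvian, Devonian

Sorting by start age (descending Ma, since larger Ma = older): Siderian start 2500, Statherian start 1800, Calymmian start 1600, Tonian start 1000, Terreneuvian start 538.8, Devonian start 419.2.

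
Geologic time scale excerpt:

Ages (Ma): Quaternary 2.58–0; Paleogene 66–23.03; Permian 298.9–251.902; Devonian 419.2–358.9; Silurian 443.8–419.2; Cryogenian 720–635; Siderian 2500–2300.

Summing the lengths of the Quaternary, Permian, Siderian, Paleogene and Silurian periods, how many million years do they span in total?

Each duration: Quaternary = 2.58; Permian = 46.998; Siderian = 200; Paleogene = 42.97; Silurian = 24.6.
Sum: 2.58 + 46.998 + 200 + 42.97 + 24.6 = 317.148 Myr.

317.148 million years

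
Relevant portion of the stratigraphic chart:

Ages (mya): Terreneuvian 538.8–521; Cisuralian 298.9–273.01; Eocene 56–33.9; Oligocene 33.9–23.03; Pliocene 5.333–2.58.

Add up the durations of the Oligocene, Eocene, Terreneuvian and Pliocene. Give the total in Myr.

53.523 million years

Duration is start − end for each: (33.9 − 23.03) + (56 − 33.9) + (538.8 − 521) + (5.333 − 2.58).
That is 10.87 + 22.1 + 17.8 + 2.753, which totals 53.523 million years.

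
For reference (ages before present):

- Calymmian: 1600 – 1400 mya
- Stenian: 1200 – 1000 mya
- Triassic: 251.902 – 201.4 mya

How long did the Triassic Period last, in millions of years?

251.902 − 201.4 = 50.502 million years.

50.502 million years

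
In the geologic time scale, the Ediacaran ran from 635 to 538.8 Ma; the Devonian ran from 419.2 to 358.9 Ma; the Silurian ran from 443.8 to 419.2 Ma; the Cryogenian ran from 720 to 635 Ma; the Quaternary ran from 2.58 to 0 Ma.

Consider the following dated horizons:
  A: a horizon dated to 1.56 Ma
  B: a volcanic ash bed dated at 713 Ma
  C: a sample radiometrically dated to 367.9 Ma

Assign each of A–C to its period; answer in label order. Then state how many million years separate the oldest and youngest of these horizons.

A — Quaternary; B — Cryogenian; C — Devonian; span 711.44 million years

A: 1.56 Ma lies in 2.58–0 Ma, so Quaternary.
B: 713 Ma lies in 720–635 Ma, so Cryogenian.
C: 367.9 Ma lies in 419.2–358.9 Ma, so Devonian.
Oldest = 713 Ma, youngest = 1.56 Ma → span 711.44 Myr.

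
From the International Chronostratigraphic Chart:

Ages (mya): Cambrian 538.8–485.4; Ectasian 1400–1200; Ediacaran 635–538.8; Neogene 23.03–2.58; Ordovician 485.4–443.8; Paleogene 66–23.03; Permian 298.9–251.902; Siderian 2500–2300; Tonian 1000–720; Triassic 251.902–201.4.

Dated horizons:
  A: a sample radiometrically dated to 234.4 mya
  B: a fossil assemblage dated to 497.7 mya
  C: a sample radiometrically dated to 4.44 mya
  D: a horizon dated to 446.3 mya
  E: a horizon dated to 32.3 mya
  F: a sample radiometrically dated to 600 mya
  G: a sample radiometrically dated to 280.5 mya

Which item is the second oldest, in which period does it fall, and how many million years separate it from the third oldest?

B, in the Cambrian; 51.4 million years to D

Larger Ma means older, so oldest first: F 600 > B 497.7 > D 446.3 > G 280.5 > A 234.4 > E 32.3 > C 4.44.
Counting 2 along gives B (497.7 Ma); the excerpt puts that inside the Cambrian, 538.8–485.4 Ma.
Next in line is D (446.3 Ma), and 497.7 − 446.3 = 51.4 Myr.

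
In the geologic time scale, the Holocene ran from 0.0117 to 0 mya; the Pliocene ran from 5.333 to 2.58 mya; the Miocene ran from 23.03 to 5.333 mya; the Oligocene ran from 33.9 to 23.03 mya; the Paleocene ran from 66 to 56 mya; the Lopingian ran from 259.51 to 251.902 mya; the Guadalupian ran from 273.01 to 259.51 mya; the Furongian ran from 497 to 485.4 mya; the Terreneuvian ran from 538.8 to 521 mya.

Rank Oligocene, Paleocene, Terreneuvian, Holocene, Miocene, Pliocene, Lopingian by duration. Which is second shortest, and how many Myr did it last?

Durations: Oligocene 10.87; Paleocene 10; Terreneuvian 17.8; Holocene 0.0117; Miocene 17.697; Pliocene 2.753; Lopingian 7.608 Myr.
Sorted shortest-first: Holocene (0.0117), Pliocene (2.753), Lopingian (7.608), Paleocene (10), Oligocene (10.87), Miocene (17.697), Terreneuvian (17.8).
The second shortest is Pliocene at 2.753 Myr.

Pliocene, 2.753 million years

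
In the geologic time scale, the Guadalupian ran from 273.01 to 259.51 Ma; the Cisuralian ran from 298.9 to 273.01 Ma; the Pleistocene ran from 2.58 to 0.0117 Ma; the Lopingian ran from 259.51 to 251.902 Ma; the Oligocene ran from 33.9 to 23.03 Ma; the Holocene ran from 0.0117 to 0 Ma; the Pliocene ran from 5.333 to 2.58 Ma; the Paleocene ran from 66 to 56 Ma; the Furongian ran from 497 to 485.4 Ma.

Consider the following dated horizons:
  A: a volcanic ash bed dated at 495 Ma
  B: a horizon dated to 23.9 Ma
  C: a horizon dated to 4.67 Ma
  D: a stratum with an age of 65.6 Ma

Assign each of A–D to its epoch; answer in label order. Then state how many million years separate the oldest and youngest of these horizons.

A — Furongian; B — Oligocene; C — Pliocene; D — Paleocene; span 490.33 million years

Match each age against the start–end ranges in the excerpt: A = 495 Ma → Furongian (497–485.4); B = 23.9 Ma → Oligocene (33.9–23.03); C = 4.67 Ma → Pliocene (5.333–2.58); D = 65.6 Ma → Paleocene (66–56).
The largest age is 495 Ma and the smallest is 4.67 Ma; their difference is 490.33 Myr.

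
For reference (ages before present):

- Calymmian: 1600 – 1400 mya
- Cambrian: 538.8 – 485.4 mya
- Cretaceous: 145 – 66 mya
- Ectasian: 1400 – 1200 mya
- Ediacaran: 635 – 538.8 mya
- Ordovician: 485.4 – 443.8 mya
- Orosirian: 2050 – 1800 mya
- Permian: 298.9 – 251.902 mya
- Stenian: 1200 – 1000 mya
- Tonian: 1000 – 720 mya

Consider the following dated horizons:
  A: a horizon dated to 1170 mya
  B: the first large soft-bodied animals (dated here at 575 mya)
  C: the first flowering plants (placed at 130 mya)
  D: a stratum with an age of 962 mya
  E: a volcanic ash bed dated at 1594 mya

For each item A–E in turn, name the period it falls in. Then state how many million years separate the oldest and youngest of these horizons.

A — Stenian; B — Ediacaran; C — Cretaceous; D — Tonian; E — Calymmian; span 1464 million years

A: 1170 Ma lies in 1200–1000 Ma, so Stenian.
B: 575 Ma lies in 635–538.8 Ma, so Ediacaran.
C: 130 Ma lies in 145–66 Ma, so Cretaceous.
D: 962 Ma lies in 1000–720 Ma, so Tonian.
E: 1594 Ma lies in 1600–1400 Ma, so Calymmian.
Oldest = 1594 Ma, youngest = 130 Ma → span 1464 Myr.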